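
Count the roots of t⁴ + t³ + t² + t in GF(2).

Write h(t) = t⁴ + t³ + t² + t.
Evaluate at each of the 2 elements of GF(2):
h(0) = 0 → root; h(1) = 0 → root.
Roots: {0, 1}.

2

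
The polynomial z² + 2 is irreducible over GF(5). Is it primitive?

Write f(z) = z² + 2.
|GF(5^2)^×| = 5^2 − 1 = 24. Prime factorization: 24 = 2^3·3.
f is primitive ⇔ z has order 24 in GF(5)[z]/(f), i.e. z^(24/q) ≠ 1 for each prime q | 24.
z^(12) mod f = 4.
z^(8) mod f = 1
Since z^(8) = 1, the order of z divides 8 < 24; not primitive.

No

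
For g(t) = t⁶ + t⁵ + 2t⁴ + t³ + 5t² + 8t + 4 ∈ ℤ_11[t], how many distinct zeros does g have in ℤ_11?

Evaluate at each of the 11 elements of ℤ_11:
g(0) = 4; g(1) = 0 → root; g(2) = 0 → root; g(3) = 2; g(4) = 4; g(5) = 10; g(6) = 8; g(7) = 8; g(8) = 8; g(9) = 9; g(10) = 2.
Roots: {1, 2}.

2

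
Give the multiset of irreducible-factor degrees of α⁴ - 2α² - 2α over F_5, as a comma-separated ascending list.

1, 3

Write f(α) = α⁴ - 2α² - 2α.
Roots in F_5: f(0) = 0 → root; f(1) = 2; f(2) = 4; f(3) = 2; f(4) = 1.
Linear factors from roots: (α).
Complete factorization: f(α) = (α)·(α³ - 2α - 2).
Factor degrees with multiplicity: 1 + 3 = 4.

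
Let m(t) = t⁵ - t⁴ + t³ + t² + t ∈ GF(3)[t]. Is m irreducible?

Check for roots in GF(3): m(0) = 0 → root; m(1) = 0 → root; m(2) = 0 → root.
m(0) = 0, so (t) divides m(t); m is reducible.

No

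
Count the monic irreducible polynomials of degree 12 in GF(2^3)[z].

x^(8^12) − x is the product of all monic irreducibles of degree dividing 12; Möbius inversion gives N = (1/12) Σ μ(12/d)·8^d.
Divisors of 12: 1, 2, 3, 4, 6, 12; μ(12/d) for each: 0, 1, 0, -1, -1, 1.
Σ = 8^2 − 8^4 − 8^6 + 8^12 = 68719210560.
N = 68719210560/12 = 5726600880.

5726600880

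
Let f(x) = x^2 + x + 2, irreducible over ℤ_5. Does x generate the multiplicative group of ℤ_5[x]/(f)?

|GF(5^2)^×| = 5^2 − 1 = 24. Prime factorization: 24 = 2^3·3.
f is primitive ⇔ x has order 24 in GF(5)[x]/(f), i.e. x^(24/q) ≠ 1 for each prime q | 24.
x^(12) mod f = 4.
x^(8) mod f = 3x + 1.
None equal 1, so x has full order 24; f is primitive.

Yes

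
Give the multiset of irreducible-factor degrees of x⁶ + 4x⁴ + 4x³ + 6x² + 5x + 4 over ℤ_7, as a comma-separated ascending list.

Write g(x) = x⁶ + 4x⁴ + 4x³ + 6x² + 5x + 4.
Complete factorization: g(x) = (x⁶ + 4x⁴ + 4x³ + 6x² + 5x + 4).
Factor degrees with multiplicity: 6 = 6.

6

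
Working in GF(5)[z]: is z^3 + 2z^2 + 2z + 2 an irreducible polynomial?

Write m(z) = z^3 + 2z^2 + 2z + 2.
Check for roots in GF(5): m(0) = 2; m(1) = 2; m(2) = 2; m(3) = 3; m(4) = 1.
No roots. A degree-3 polynomial over a field with no linear factor is irreducible.

Yes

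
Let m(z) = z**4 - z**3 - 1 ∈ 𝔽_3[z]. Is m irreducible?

Check for roots in 𝔽_3: m(0) = 2; m(1) = 2; m(2) = 1.
No roots, so no linear factors.
Monic irreducibles of degree 2 over GF(3): z**2 + 1, z**2 + z - 1, z**2 - z - 1.
None of them divide m (all give nonzero remainder).
No irreducible factor of degree ≤ 2 exists, so m is irreducible over GF(3).

Yes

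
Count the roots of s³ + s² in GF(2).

2

Write f(s) = s³ + s².
Evaluate at each of the 2 elements of GF(2):
f(0) = 0 → root; f(1) = 0 → root.
Roots: {0, 1}.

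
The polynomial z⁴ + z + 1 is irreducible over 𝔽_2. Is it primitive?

Yes

Write f(z) = z⁴ + z + 1.
|GF(2^4)^×| = 2^4 − 1 = 15. Prime factorization: 15 = 3·5.
f is primitive ⇔ z has order 15 in GF(2)[z]/(f), i.e. z^(15/q) ≠ 1 for each prime q | 15.
z^(5) mod f = z² + z.
z^(3) mod f = z³.
None equal 1, so z has full order 15; f is primitive.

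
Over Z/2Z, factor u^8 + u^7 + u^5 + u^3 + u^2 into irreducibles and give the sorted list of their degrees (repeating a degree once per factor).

Write f(u) = u^8 + u^7 + u^5 + u^3 + u^2.
Roots in Z/2Z: f(0) = 0 → root; f(1) = 1.
Linear factors from roots: (u).
Complete factorization: f(u) = (u)^2·(u^2 + u + 1)^3.
Factor degrees with multiplicity: 1 + 1 + 2 + 2 + 2 = 8.

1, 1, 2, 2, 2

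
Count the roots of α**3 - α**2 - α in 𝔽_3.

1

Write g(α) = α**3 - α**2 - α.
Evaluate at each of the 3 elements of 𝔽_3:
g(0) = 0 → root; g(1) = 2; g(2) = 2.
Roots: {0}.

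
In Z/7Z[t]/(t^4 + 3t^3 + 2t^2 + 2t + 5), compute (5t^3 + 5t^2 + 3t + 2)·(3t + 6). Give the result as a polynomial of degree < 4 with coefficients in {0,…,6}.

Multiply in Z/7Z[t]: (5t^3 + 5t^2 + 3t + 2)·(3t + 6) = t^4 + 3t^3 + 4t^2 + 3t + 5.
Reduce using t^4 ≡ 4t^3 + 5t^2 + 5t + 2 (mod t^4 + 3t^3 + 2t^2 + 2t + 5).
Reduced: 2t^2 + t.

2t^2 + t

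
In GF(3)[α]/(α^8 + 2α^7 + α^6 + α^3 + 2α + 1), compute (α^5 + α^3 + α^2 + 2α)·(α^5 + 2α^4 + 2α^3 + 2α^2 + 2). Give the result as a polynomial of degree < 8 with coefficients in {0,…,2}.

Multiply in GF(3)[α]: (α^5 + α^3 + α^2 + 2α)·(α^5 + 2α^4 + 2α^3 + 2α^2 + 2) = α^10 + 2α^9 + 2α^7 + α^5 + 2α^2 + α.
Reduce using α^8 ≡ α^7 + 2α^6 + 2α^3 + α + 2 (mod α^8 + 2α^7 + α^6 + α^3 + 2α + 1).
Reduced: α^7 + α^6 + 2α^3 + α^2 + 1.

α^7 + α^6 + 2α^3 + α^2 + 1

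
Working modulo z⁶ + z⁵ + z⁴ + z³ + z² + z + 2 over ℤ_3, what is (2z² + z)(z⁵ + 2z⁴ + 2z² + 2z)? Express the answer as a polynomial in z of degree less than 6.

Multiply in ℤ_3[z]: (2z² + z)·(z⁵ + 2z⁴ + 2z² + 2z) = 2z⁷ + 2z⁶ + 2z⁵ + z⁴ + 2z².
Reduce using z⁶ ≡ 2z⁵ + 2z⁴ + 2z³ + 2z² + 2z + 1 (mod z⁶ + z⁵ + z⁴ + z³ + z² + z + 2).
Reduced: 2z⁴ + z³ + 2z.

2z^4 + z^3 + 2z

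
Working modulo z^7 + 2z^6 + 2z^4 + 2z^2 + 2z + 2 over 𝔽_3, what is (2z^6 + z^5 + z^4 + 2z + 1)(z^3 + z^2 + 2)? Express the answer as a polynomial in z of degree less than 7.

2z^6 + z^5 + z^4 + z^3 + z

Multiply in 𝔽_3[z]: (2z^6 + z^5 + z^4 + 2z + 1)·(z^3 + z^2 + 2) = 2z^9 + 2z^7 + 2z^6 + 2z^5 + z^4 + z^2 + z + 2.
Reduce using z^7 ≡ z^6 + z^4 + z^2 + z + 1 (mod z^7 + 2z^6 + 2z^4 + 2z^2 + 2z + 2).
Reduced: 2z^6 + z^5 + z^4 + z^3 + z.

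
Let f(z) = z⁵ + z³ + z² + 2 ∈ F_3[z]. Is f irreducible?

Check for roots in F_3: f(0) = 2; f(1) = 2; f(2) = 1.
No roots, so no linear factors.
Monic irreducibles of degree 2 over GF(3): z² + 1, z² + z + 2, z² + 2z + 2.
None of them divide f (all give nonzero remainder).
No irreducible factor of degree ≤ 2 exists, so f is irreducible over GF(3).

Yes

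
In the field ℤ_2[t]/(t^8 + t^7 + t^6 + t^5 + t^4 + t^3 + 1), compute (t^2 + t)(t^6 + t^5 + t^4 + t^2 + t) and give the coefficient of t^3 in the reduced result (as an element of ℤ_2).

Multiply in ℤ_2[t]: (t^2 + t)·(t^6 + t^5 + t^4 + t^2 + t) = t^8 + t^5 + t^4 + t^2.
Reduce using t^8 ≡ t^7 + t^6 + t^5 + t^4 + t^3 + 1 (mod t^8 + t^7 + t^6 + t^5 + t^4 + t^3 + 1).
Reduced: t^7 + t^6 + t^3 + t^2 + 1.

1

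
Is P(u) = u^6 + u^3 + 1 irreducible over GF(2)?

Check for roots in GF(2): P(0) = 1; P(1) = 1.
No roots, so no linear factors.
Monic irreducibles of degree 2 over GF(2): u^2 + u + 1.
None of them divide P (all give nonzero remainder).
Monic irreducibles of degree 3 over GF(2): u^3 + u + 1, u^3 + u^2 + 1.
None of them divide P (all give nonzero remainder).
No irreducible factor of degree ≤ 3 exists, so P is irreducible over GF(2).

Yes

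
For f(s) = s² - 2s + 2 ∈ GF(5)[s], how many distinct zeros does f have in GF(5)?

Evaluate at each of the 5 elements of GF(5):
f(0) = 2; f(1) = 1; f(2) = 2; f(3) = 0 → root; f(4) = 0 → root.
Roots: {3, 4}.

2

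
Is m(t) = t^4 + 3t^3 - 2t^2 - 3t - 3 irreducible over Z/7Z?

Check for roots in Z/7Z: m(0) = 4; m(1) = 3; m(2) = 2; m(3) = 6; m(4) = 2; m(5) = 1; m(6) = 3.
No roots, so no linear factors.
Degree-2 irreducible divisors: test the 21 monic irreducibles of degree 2 over GF(7).
None of them divide m (all give nonzero remainder).
No irreducible factor of degree ≤ 2 exists, so m is irreducible over GF(7).

Yes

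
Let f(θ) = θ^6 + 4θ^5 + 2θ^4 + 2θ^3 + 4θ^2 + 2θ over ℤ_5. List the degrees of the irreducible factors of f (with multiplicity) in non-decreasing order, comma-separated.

1, 1, 1, 1, 2

Roots in ℤ_5: f(0) = 0 → root; f(1) = 0 → root; f(2) = 0 → root; f(3) = 4; f(4) = 4.
Linear factors from roots: (θ), (θ + 4), (θ + 3).
Complete factorization: f(θ) = (θ)·(θ + 3)·(θ + 4)^2·(θ^2 + 3θ + 4).
Factor degrees with multiplicity: 1 + 1 + 1 + 1 + 2 = 6.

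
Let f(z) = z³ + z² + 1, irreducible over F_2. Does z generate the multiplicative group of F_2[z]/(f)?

Yes

|GF(2^3)^×| = 2^3 − 1 = 7. Prime factorization: 7 = 7.
f is primitive ⇔ z has order 7 in GF(2)[z]/(f), i.e. z^(7/q) ≠ 1 for each prime q | 7.
z^(1) mod f = z.
None equal 1, so z has full order 7; f is primitive.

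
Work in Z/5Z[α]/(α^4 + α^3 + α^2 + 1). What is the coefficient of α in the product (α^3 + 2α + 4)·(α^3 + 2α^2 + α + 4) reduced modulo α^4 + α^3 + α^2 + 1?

Multiply in Z/5Z[α]: (α^3 + 2α + 4)·(α^3 + 2α^2 + α + 4) = α^6 + 2α^5 + 3α^4 + 2α^3 + 2α + 1.
Reduce using α^4 ≡ 4α^3 + 4α^2 + 4 (mod α^4 + α^3 + α^2 + 1).
Reduced: 3α^2 + α.

1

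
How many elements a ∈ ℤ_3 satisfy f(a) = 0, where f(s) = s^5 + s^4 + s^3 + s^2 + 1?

0

Evaluate at each of the 3 elements of ℤ_3:
f(0) = 1; f(1) = 2; f(2) = 1.
No element is a root.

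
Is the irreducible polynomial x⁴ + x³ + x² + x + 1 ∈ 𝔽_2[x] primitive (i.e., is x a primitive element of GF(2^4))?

No

Write f(x) = x⁴ + x³ + x² + x + 1.
|GF(2^4)^×| = 2^4 − 1 = 15. Prime factorization: 15 = 3·5.
f is primitive ⇔ x has order 15 in GF(2)[x]/(f), i.e. x^(15/q) ≠ 1 for each prime q | 15.
x^(5) mod f = 1
x^(3) mod f = x³.
Since x^(5) = 1, the order of x divides 5 < 15; not primitive.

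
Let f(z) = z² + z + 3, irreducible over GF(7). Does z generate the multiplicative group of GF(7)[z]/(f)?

Yes

|GF(7^2)^×| = 7^2 − 1 = 48. Prime factorization: 48 = 2^4·3.
f is primitive ⇔ z has order 48 in GF(7)[z]/(f), i.e. z^(48/q) ≠ 1 for each prime q | 48.
z^(24) mod f = 6.
z^(16) mod f = 2.
None equal 1, so z has full order 48; f is primitive.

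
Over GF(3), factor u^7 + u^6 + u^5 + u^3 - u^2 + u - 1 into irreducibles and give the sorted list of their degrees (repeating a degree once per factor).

Write g(u) = u^7 + u^6 + u^5 + u^3 - u^2 + u - 1.
Roots in GF(3): g(0) = 2; g(1) = 0 → root; g(2) = 1.
Linear factors from roots: (u - 1).
Complete factorization: g(u) = (u - 1)·(u^3 - u + 1)·(u^3 - u^2 + u + 1).
Factor degrees with multiplicity: 1 + 3 + 3 = 7.

1, 3, 3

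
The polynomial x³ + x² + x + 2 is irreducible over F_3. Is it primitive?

No

Write f(x) = x³ + x² + x + 2.
|GF(3^3)^×| = 3^3 − 1 = 26. Prime factorization: 26 = 2·13.
f is primitive ⇔ x has order 26 in GF(3)[x]/(f), i.e. x^(26/q) ≠ 1 for each prime q | 26.
x^(13) mod f = 1
x^(2) mod f = x².
Since x^(13) = 1, the order of x divides 13 < 26; not primitive.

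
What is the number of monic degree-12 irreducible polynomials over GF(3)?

44220

By the necklace-counting formula, N_3(12) = (1/12) Σ_{d|12} μ(12/d)·3^d.
Divisors of 12: 1, 2, 3, 4, 6, 12; μ(12/d) for each: 0, 1, 0, -1, -1, 1.
Σ = 3^2 − 3^4 − 3^6 + 3^12 = 530640.
N = 530640/12 = 44220.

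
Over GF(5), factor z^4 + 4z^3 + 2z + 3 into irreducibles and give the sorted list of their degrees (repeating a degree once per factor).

1, 1, 2

Write h(z) = z^4 + 4z^3 + 2z + 3.
Roots in GF(5): h(0) = 3; h(1) = 0 → root; h(2) = 0 → root; h(3) = 3; h(4) = 3.
Linear factors from roots: (z + 4), (z + 3).
Complete factorization: h(z) = (z + 3)·(z + 4)·(z^2 + 2z + 4).
Factor degrees with multiplicity: 1 + 1 + 2 = 4.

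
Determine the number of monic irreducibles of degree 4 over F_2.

3

By the necklace-counting formula, N_2(4) = (1/4) Σ_{d|4} μ(4/d)·2^d.
Divisors of 4: 1, 2, 4; μ(4/d) for each: 0, -1, 1.
Σ = − 2^2 + 2^4 = 12.
N = 12/4 = 3.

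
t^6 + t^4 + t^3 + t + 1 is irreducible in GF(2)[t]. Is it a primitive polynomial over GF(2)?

Write f(t) = t^6 + t^4 + t^3 + t + 1.
|GF(2^6)^×| = 2^6 − 1 = 63. Prime factorization: 63 = 3^2·7.
f is primitive ⇔ t has order 63 in GF(2)[t]/(f), i.e. t^(63/q) ≠ 1 for each prime q | 63.
t^(21) mod f = t^3 + t^2 + t.
t^(9) mod f = t^5 + t^4 + t^2 + 1.
None equal 1, so t has full order 63; f is primitive.

Yes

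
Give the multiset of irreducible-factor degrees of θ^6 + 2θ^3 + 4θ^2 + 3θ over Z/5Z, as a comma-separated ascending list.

1, 1, 1, 1, 2

Write h(θ) = θ^6 + 2θ^3 + 4θ^2 + 3θ.
Roots in Z/5Z: h(0) = 0 → root; h(1) = 0 → root; h(2) = 2; h(3) = 3; h(4) = 0 → root.
Linear factors from roots: (θ), (θ + 4), (θ + 1).
Complete factorization: h(θ) = (θ)·(θ + 4)·(θ + 1)^2·(θ^2 + 4θ + 2).
Factor degrees with multiplicity: 1 + 1 + 1 + 1 + 2 = 6.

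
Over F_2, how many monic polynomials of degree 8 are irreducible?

30

x^(2^8) − x is the product of all monic irreducibles of degree dividing 8; Möbius inversion gives N = (1/8) Σ μ(8/d)·2^d.
Divisors of 8: 1, 2, 4, 8; μ(8/d) for each: 0, 0, -1, 1.
Σ = − 2^4 + 2^8 = 240.
N = 240/8 = 30.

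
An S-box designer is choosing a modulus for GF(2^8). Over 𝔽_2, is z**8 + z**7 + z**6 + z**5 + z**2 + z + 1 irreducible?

Write g(z) = z**8 + z**7 + z**6 + z**5 + z**2 + z + 1.
Check for roots in 𝔽_2: g(0) = 1; g(1) = 1.
No roots, so no linear factors.
Monic irreducibles of degree 2 over GF(2): z**2 + z + 1.
None of them divide g (all give nonzero remainder).
Monic irreducibles of degree 3 over GF(2): z**3 + z + 1, z**3 + z**2 + 1.
None of them divide g (all give nonzero remainder).
Monic irreducibles of degree 4 over GF(2): z**4 + z + 1, z**4 + z**3 + 1, z**4 + z**3 + z**2 + z + 1.
None of them divide g (all give nonzero remainder).
No irreducible factor of degree ≤ 4 exists, so g is irreducible over GF(2).

Yes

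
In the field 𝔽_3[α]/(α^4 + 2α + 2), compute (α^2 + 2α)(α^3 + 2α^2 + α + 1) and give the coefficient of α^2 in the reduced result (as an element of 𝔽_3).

1

Multiply in 𝔽_3[α]: (α^2 + 2α)·(α^3 + 2α^2 + α + 1) = α^5 + α^4 + 2α^3 + 2α.
Reduce using α^4 ≡ α + 1 (mod α^4 + 2α + 2).
Reduced: 2α^3 + α^2 + α + 1.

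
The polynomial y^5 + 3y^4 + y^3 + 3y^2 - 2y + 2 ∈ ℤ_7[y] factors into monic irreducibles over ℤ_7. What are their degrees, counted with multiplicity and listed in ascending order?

1, 2, 2

Write f(y) = y^5 + 3y^4 + y^3 + 3y^2 - 2y + 2.
Linear factors from roots: (y - 2).
Complete factorization: f(y) = (y - 2)·(y^2 + y - 1)·(y^2 - 3y + 1).
Factor degrees with multiplicity: 1 + 2 + 2 = 5.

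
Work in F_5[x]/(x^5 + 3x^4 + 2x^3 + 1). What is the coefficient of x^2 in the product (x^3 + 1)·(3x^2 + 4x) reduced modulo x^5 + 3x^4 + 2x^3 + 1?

Multiply in F_5[x]: (x^3 + 1)·(3x^2 + 4x) = 3x^5 + 4x^4 + 3x^2 + 4x.
Reduce using x^5 ≡ 2x^4 + 3x^3 + 4 (mod x^5 + 3x^4 + 2x^3 + 1).
Reduced: 4x^3 + 3x^2 + 4x + 2.

3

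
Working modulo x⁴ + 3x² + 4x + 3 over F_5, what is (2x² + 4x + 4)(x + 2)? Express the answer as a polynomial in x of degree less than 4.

2x^3 + 3x^2 + 2x + 3

Multiply in F_5[x]: (2x² + 4x + 4)·(x + 2) = 2x³ + 3x² + 2x + 3.
Reduced: 2x³ + 3x² + 2x + 3.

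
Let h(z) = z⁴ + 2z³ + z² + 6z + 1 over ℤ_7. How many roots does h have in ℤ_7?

2

Evaluate at each of the 7 elements of ℤ_7:
h(0) = 1; h(1) = 4; h(2) = 0 → root; h(3) = 2; h(4) = 5; h(5) = 0 → root; h(6) = 2.
Roots: {2, 5}.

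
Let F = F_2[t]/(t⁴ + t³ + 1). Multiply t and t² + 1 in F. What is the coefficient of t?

Multiply in F_2[t]: (t)·(t² + 1) = t³ + t.
Reduced: t³ + t.

1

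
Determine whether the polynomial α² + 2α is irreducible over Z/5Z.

No

Write P(α) = α² + 2α.
Check for roots in Z/5Z: P(0) = 0 → root; P(1) = 3; P(2) = 3; P(3) = 0 → root; P(4) = 4.
P(0) = 0, so (α) divides P(α); P is reducible.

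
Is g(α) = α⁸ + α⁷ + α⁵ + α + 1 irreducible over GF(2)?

Check for roots in GF(2): g(0) = 1; g(1) = 1.
No roots, so no linear factors.
Monic irreducibles of degree 2 over GF(2): α² + α + 1.
None of them divide g (all give nonzero remainder).
Monic irreducibles of degree 3 over GF(2): α³ + α + 1, α³ + α² + 1.
None of them divide g (all give nonzero remainder).
Monic irreducibles of degree 4 over GF(2): α⁴ + α + 1, α⁴ + α³ + 1, α⁴ + α³ + α² + α + 1.
None of them divide g (all give nonzero remainder).
No irreducible factor of degree ≤ 4 exists, so g is irreducible over GF(2).

Yes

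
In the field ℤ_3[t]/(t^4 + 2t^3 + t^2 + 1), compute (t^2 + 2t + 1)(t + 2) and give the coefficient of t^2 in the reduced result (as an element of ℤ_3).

Multiply in ℤ_3[t]: (t^2 + 2t + 1)·(t + 2) = t^3 + t^2 + 2t + 2.
Reduced: t^3 + t^2 + 2t + 2.

1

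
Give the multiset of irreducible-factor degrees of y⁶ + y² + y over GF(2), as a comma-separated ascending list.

Write f(y) = y⁶ + y² + y.
Roots in GF(2): f(0) = 0 → root; f(1) = 1.
Linear factors from roots: (y).
Complete factorization: f(y) = (y)·(y² + y + 1)·(y³ + y² + 1).
Factor degrees with multiplicity: 1 + 2 + 3 = 6.

1, 2, 3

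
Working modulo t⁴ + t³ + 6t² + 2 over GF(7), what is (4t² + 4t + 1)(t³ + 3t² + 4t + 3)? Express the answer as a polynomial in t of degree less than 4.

Multiply in GF(7)[t]: (4t² + 4t + 1)·(t³ + 3t² + 4t + 3) = 4t⁵ + 2t⁴ + t³ + 3t² + 2t + 3.
Reduce using t⁴ ≡ 6t³ + t² + 5 (mod t⁴ + t³ + 6t² + 2).
Reduced: t² + t.

t^2 + t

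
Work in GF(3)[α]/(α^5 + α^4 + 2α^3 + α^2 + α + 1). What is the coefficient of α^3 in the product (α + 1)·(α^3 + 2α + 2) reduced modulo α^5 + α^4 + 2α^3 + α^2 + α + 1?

1

Multiply in GF(3)[α]: (α + 1)·(α^3 + 2α + 2) = α^4 + α^3 + 2α^2 + α + 2.
Reduced: α^4 + α^3 + 2α^2 + α + 2.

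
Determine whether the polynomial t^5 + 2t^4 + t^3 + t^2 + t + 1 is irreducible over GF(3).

Write P(t) = t^5 + 2t^4 + t^3 + t^2 + t + 1.
Check for roots in GF(3): P(0) = 1; P(1) = 1; P(2) = 1.
No roots, so no linear factors.
Monic irreducibles of degree 2 over GF(3): t^2 + 1, t^2 + t + 2, t^2 + 2t + 2.
None of them divide P (all give nonzero remainder).
No irreducible factor of degree ≤ 2 exists, so P is irreducible over GF(3).

Yes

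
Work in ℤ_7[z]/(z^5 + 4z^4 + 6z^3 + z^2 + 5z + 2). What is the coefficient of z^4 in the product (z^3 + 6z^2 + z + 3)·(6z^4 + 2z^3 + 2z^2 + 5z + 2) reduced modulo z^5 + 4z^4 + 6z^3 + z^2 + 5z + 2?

Multiply in ℤ_7[z]: (z^3 + 6z^2 + z + 3)·(6z^4 + 2z^3 + 2z^2 + 5z + 2) = 6z^7 + 3z^6 + 6z^5 + 2z^4 + 5z^3 + 2z^2 + 3z + 6.
Reduce using z^5 ≡ 3z^4 + z^3 + 6z^2 + 2z + 5 (mod z^5 + 4z^4 + 6z^3 + z^2 + 5z + 2).
Reduced: 4z^4 + z^3 + 6z^2 + 6z + 3.

4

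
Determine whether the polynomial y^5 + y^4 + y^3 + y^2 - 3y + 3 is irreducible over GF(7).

Write g(y) = y^5 + y^4 + y^3 + y^2 - 3y + 3.
Check for roots in GF(7): g(0) = 3; g(1) = 4; g(2) = 1; g(3) = 4; g(4) = 0 → root; g(5) = 3; g(6) = 6.
g(4) = 0, so (y − 4) divides g(y); g is reducible.

No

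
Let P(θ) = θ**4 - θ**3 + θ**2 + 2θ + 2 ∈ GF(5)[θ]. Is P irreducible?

Check for roots in GF(5): P(0) = 2; P(1) = 0 → root; P(2) = 3; P(3) = 1; P(4) = 3.
P(1) = 0, so (θ − 1) divides P(θ); P is reducible.

No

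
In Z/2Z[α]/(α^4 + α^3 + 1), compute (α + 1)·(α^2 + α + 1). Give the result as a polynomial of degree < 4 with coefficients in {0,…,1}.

α^3 + 1

Multiply in Z/2Z[α]: (α + 1)·(α^2 + α + 1) = α^3 + 1.
Reduced: α^3 + 1.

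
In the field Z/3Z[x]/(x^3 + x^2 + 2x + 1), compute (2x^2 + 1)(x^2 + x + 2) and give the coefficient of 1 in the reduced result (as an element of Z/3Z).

2

Multiply in Z/3Z[x]: (2x^2 + 1)·(x^2 + x + 2) = 2x^4 + 2x^3 + 2x^2 + x + 2.
Reduce using x^3 ≡ 2x^2 + x + 2 (mod x^3 + x^2 + 2x + 1).
Reduced: x^2 + 2x + 2.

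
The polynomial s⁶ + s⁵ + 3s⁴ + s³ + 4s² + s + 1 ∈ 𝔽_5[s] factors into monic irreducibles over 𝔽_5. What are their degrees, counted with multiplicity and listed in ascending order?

6

Write h(s) = s⁶ + s⁵ + 3s⁴ + s³ + 4s² + s + 1.
Roots in 𝔽_5: h(0) = 1; h(1) = 2; h(2) = 1; h(3) = 2; h(4) = 1.
Complete factorization: h(s) = (s⁶ + s⁵ + 3s⁴ + s³ + 4s² + s + 1).
Factor degrees with multiplicity: 6 = 6.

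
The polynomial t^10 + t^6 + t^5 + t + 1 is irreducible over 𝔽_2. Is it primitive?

No

Write f(t) = t^10 + t^6 + t^5 + t + 1.
|GF(2^10)^×| = 2^10 − 1 = 1023. Prime factorization: 1023 = 3·11·31.
f is primitive ⇔ t has order 1023 in GF(2)[t]/(f), i.e. t^(1023/q) ≠ 1 for each prime q | 1023.
t^(341) mod f = 1
t^(93) mod f = t^6 + t^5 + t^3 + t.
t^(33) mod f = t^9 + t^8 + t^6 + t^4 + t^3 + 1.
Since t^(341) = 1, the order of t divides 341 < 1023; not primitive.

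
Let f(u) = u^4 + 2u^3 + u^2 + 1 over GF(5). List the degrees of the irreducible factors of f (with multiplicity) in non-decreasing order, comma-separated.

1, 1, 2

Roots in GF(5): f(0) = 1; f(1) = 0 → root; f(2) = 2; f(3) = 0 → root; f(4) = 1.
Linear factors from roots: (u - 1), (u + 2).
Complete factorization: f(u) = (u + 2)·(u - 1)·(u^2 + u + 2).
Factor degrees with multiplicity: 1 + 1 + 2 = 4.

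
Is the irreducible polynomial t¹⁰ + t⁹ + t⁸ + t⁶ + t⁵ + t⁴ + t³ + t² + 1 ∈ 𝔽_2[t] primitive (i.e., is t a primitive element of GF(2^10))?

Yes

Write f(t) = t¹⁰ + t⁹ + t⁸ + t⁶ + t⁵ + t⁴ + t³ + t² + 1.
|GF(2^10)^×| = 2^10 − 1 = 1023. Prime factorization: 1023 = 3·11·31.
f is primitive ⇔ t has order 1023 in GF(2)[t]/(f), i.e. t^(1023/q) ≠ 1 for each prime q | 1023.
t^(341) mod f = t⁶ + t⁵ + t² + t + 1.
t^(93) mod f = t⁸ + t⁷ + t⁶ + t⁴ + t².
t^(33) mod f = t⁹ + t⁶ + t⁴ + t³.
None equal 1, so t has full order 1023; f is primitive.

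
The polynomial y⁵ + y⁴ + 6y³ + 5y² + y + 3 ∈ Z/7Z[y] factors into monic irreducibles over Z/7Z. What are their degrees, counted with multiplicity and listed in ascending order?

Write g(y) = y⁵ + y⁴ + 6y³ + 5y² + y + 3.
Complete factorization: g(y) = (y² + 4y + 1)·(y³ + 4y² + 3y + 3).
Factor degrees with multiplicity: 2 + 3 = 5.

2, 3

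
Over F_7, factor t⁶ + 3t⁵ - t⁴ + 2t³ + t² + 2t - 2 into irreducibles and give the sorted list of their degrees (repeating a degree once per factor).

Write g(t) = t⁶ + 3t⁵ - t⁴ + 2t³ + t² + 2t - 2.
Complete factorization: g(t) = (t² - 3t - 1)·(t⁴ - t³ - 3t² - t + 2).
Factor degrees with multiplicity: 2 + 4 = 6.

2, 4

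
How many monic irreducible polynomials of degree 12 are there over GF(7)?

1153430600

The number of monic irreducibles of degree 12 over GF(7) is (1/12)·Σ_{d∣12} μ(12/d) 7^d.
Divisors of 12: 1, 2, 3, 4, 6, 12; μ(12/d) for each: 0, 1, 0, -1, -1, 1.
Σ = 7^2 − 7^4 − 7^6 + 7^12 = 13841167200.
N = 13841167200/12 = 1153430600.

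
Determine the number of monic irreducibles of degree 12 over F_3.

44220

x^(3^12) − x is the product of all monic irreducibles of degree dividing 12; Möbius inversion gives N = (1/12) Σ μ(12/d)·3^d.
Divisors of 12: 1, 2, 3, 4, 6, 12; μ(12/d) for each: 0, 1, 0, -1, -1, 1.
Σ = 3^2 − 3^4 − 3^6 + 3^12 = 530640.
N = 530640/12 = 44220.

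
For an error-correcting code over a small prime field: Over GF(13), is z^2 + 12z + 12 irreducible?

Yes

Write g(z) = z^2 + 12z + 12.
Check each element of GF(13) for a root: g(0)=12, g(1)=12, g(2)=1, g(3)=5, g(4)=11, g(5)=6, g(6)=3, g(7)=2, g(8)=3, g(9)=6, g(10)=11, g(11)=5, g(12)=1.
No roots. A degree-2 polynomial over a field with no linear factor is irreducible.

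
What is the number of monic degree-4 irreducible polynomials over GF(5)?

150

x^(5^4) − x is the product of all monic irreducibles of degree dividing 4; Möbius inversion gives N = (1/4) Σ μ(4/d)·5^d.
Divisors of 4: 1, 2, 4; μ(4/d) for each: 0, -1, 1.
Σ = − 5^2 + 5^4 = 600.
N = 600/4 = 150.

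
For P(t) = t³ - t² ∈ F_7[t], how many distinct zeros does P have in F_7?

Evaluate at each of the 7 elements of F_7:
P(0) = 0 → root; P(1) = 0 → root; P(2) = 4; P(3) = 4; P(4) = 6; P(5) = 2; P(6) = 5.
Roots: {0, 1}.

2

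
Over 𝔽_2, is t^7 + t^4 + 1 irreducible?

Write m(t) = t^7 + t^4 + 1.
Check for roots in 𝔽_2: m(0) = 1; m(1) = 1.
No roots, so no linear factors.
Monic irreducibles of degree 2 over GF(2): t^2 + t + 1.
None of them divide m (all give nonzero remainder).
Monic irreducibles of degree 3 over GF(2): t^3 + t + 1, t^3 + t^2 + 1.
None of them divide m (all give nonzero remainder).
No irreducible factor of degree ≤ 3 exists, so m is irreducible over GF(2).

Yes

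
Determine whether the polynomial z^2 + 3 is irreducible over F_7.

Write h(z) = z^2 + 3.
Check for roots in F_7: h(0) = 3; h(1) = 4; h(2) = 0 → root; h(3) = 5; h(4) = 5; h(5) = 0 → root; h(6) = 4.
h(2) = 0, so (z − 2) divides h(z); h is reducible.

No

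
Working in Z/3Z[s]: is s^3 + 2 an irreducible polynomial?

Write P(s) = s^3 + 2.
Check for roots in Z/3Z: P(0) = 2; P(1) = 0 → root; P(2) = 1.
P(1) = 0, so (s − 1) divides P(s); P is reducible.

No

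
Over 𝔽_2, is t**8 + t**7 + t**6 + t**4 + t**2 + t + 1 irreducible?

Yes

Write P(t) = t**8 + t**7 + t**6 + t**4 + t**2 + t + 1.
Check for roots in 𝔽_2: P(0) = 1; P(1) = 1.
No roots, so no linear factors.
Monic irreducibles of degree 2 over GF(2): t**2 + t + 1.
None of them divide P (all give nonzero remainder).
Monic irreducibles of degree 3 over GF(2): t**3 + t + 1, t**3 + t**2 + 1.
None of them divide P (all give nonzero remainder).
Monic irreducibles of degree 4 over GF(2): t**4 + t + 1, t**4 + t**3 + 1, t**4 + t**3 + t**2 + t + 1.
None of them divide P (all give nonzero remainder).
No irreducible factor of degree ≤ 4 exists, so P is irreducible over GF(2).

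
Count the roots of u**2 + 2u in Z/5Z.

Write h(u) = u**2 + 2u.
Evaluate at each of the 5 elements of Z/5Z:
h(0) = 0 → root; h(1) = 3; h(2) = 3; h(3) = 0 → root; h(4) = 4.
Roots: {0, 3}.

2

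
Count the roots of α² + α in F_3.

Write h(α) = α² + α.
Evaluate at each of the 3 elements of F_3:
h(0) = 0 → root; h(1) = 2; h(2) = 0 → root.
Roots: {0, 2}.

2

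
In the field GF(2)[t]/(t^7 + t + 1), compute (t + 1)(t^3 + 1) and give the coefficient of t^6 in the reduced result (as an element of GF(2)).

0

Multiply in GF(2)[t]: (t + 1)·(t^3 + 1) = t^4 + t^3 + t + 1.
Reduced: t^4 + t^3 + t + 1.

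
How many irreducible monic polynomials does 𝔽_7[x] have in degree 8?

720300

By the necklace-counting formula, N_7(8) = (1/8) Σ_{d|8} μ(8/d)·7^d.
Divisors of 8: 1, 2, 4, 8; μ(8/d) for each: 0, 0, -1, 1.
Σ = − 7^4 + 7^8 = 5762400.
N = 5762400/8 = 720300.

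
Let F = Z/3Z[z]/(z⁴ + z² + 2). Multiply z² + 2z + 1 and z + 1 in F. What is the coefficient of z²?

0

Multiply in Z/3Z[z]: (z² + 2z + 1)·(z + 1) = z³ + 1.
Reduced: z³ + 1.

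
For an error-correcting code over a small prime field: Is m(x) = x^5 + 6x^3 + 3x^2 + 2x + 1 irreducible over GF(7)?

Check for roots in GF(7): m(0) = 1; m(1) = 6; m(2) = 6; m(3) = 5; m(4) = 2; m(5) = 6; m(6) = 2.
No roots, so no linear factors.
Degree-2 irreducible divisors: test the 21 monic irreducibles of degree 2 over GF(7).
None of them divide m (all give nonzero remainder).
No irreducible factor of degree ≤ 2 exists, so m is irreducible over GF(7).

Yes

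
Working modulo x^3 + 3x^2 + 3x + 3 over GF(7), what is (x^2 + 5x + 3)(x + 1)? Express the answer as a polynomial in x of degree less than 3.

Multiply in GF(7)[x]: (x^2 + 5x + 3)·(x + 1) = x^3 + 6x^2 + x + 3.
Reduce using x^3 ≡ 4x^2 + 4x + 4 (mod x^3 + 3x^2 + 3x + 3).
Reduced: 3x^2 + 5x.

3x^2 + 5x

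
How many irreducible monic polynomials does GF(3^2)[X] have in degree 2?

36

By the necklace-counting formula, N_9(2) = (1/2) Σ_{d|2} μ(2/d)·9^d.
Divisors of 2: 1, 2; μ(2/d) for each: -1, 1.
Σ = − 9^1 + 9^2 = 72.
N = 72/2 = 36.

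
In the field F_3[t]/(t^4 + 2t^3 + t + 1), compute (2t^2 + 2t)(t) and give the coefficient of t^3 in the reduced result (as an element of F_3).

Multiply in F_3[t]: (2t^2 + 2t)·(t) = 2t^3 + 2t^2.
Reduced: 2t^3 + 2t^2.

2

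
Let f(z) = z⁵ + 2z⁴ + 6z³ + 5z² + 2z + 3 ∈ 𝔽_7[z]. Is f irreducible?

Check for roots in 𝔽_7: f(0) = 3; f(1) = 5; f(2) = 6; f(3) = 5; f(4) = 2; f(5) = 6; f(6) = 1.
No roots, so no linear factors.
Degree-2 irreducible divisors: test the 21 monic irreducibles of degree 2 over GF(7).
None of them divide f (all give nonzero remainder).
No irreducible factor of degree ≤ 2 exists, so f is irreducible over GF(7).

Yes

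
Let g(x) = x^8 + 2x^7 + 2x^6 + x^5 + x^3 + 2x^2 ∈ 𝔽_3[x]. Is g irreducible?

No

Check for roots in 𝔽_3: g(0) = 0 → root; g(1) = 0 → root; g(2) = 1.
g(0) = 0, so (x) divides g(x); g is reducible.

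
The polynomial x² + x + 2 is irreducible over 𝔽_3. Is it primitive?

Yes

Write f(x) = x² + x + 2.
|GF(3^2)^×| = 3^2 − 1 = 8. Prime factorization: 8 = 2^3.
f is primitive ⇔ x has order 8 in GF(3)[x]/(f), i.e. x^(8/q) ≠ 1 for each prime q | 8.
x^(4) mod f = 2.
None equal 1, so x has full order 8; f is primitive.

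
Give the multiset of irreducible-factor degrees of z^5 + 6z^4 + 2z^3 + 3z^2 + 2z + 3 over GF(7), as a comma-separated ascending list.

1, 1, 1, 2

Write h(z) = z^5 + 6z^4 + 2z^3 + 3z^2 + 2z + 3.
Linear factors from roots: (z + 4), (z + 1).
Complete factorization: h(z) = (z + 1)·(z + 4)^2·(z^2 + 4z + 5).
Factor degrees with multiplicity: 1 + 1 + 1 + 2 = 5.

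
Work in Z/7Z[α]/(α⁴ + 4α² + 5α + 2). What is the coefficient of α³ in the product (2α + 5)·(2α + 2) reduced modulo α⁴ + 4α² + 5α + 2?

0

Multiply in Z/7Z[α]: (2α + 5)·(2α + 2) = 4α² + 3.
Reduced: 4α² + 3.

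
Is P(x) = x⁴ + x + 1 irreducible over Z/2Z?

Check for roots in Z/2Z: P(0) = 1; P(1) = 1.
No roots, so no linear factors.
Monic irreducibles of degree 2 over GF(2): x² + x + 1.
None of them divide P (all give nonzero remainder).
No irreducible factor of degree ≤ 2 exists, so P is irreducible over GF(2).

Yes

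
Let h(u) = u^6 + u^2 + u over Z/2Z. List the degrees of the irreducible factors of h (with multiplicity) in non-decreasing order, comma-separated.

1, 2, 3

Roots in Z/2Z: h(0) = 0 → root; h(1) = 1.
Linear factors from roots: (u).
Complete factorization: h(u) = (u)·(u^2 + u + 1)·(u^3 + u^2 + 1).
Factor degrees with multiplicity: 1 + 2 + 3 = 6.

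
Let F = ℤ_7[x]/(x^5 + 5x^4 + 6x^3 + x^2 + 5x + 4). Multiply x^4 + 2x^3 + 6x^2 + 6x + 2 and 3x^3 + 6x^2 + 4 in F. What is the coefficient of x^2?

5

Multiply in ℤ_7[x]: (x^4 + 2x^3 + 6x^2 + 6x + 2)·(3x^3 + 6x^2 + 4) = 3x^7 + 5x^6 + 2x^5 + 2x^4 + x^3 + x^2 + 3x + 1.
Reduce using x^5 ≡ 2x^4 + x^3 + 6x^2 + 2x + 3 (mod x^5 + 5x^4 + 6x^3 + x^2 + 5x + 4).
Reduced: x^4 + 2x^3 + 5x^2 + 6x + 5.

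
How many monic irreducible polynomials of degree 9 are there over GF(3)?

2184

The number of monic irreducibles of degree 9 over GF(3) is (1/9)·Σ_{d∣9} μ(9/d) 3^d.
Divisors of 9: 1, 3, 9; μ(9/d) for each: 0, -1, 1.
Σ = − 3^3 + 3^9 = 19656.
N = 19656/9 = 2184.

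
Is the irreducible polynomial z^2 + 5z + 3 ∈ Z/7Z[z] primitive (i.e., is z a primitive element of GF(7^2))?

Yes

Write f(z) = z^2 + 5z + 3.
|GF(7^2)^×| = 7^2 − 1 = 48. Prime factorization: 48 = 2^4·3.
f is primitive ⇔ z has order 48 in GF(7)[z]/(f), i.e. z^(48/q) ≠ 1 for each prime q | 48.
z^(24) mod f = 6.
z^(16) mod f = 2.
None equal 1, so z has full order 48; f is primitive.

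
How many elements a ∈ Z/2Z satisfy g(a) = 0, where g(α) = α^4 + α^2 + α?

1

Evaluate at each of the 2 elements of Z/2Z:
g(0) = 0 → root; g(1) = 1.
Roots: {0}.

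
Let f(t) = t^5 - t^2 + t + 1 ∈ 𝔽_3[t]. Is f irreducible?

Yes

Check for roots in 𝔽_3: f(0) = 1; f(1) = 2; f(2) = 1.
No roots, so no linear factors.
Monic irreducibles of degree 2 over GF(3): t^2 + 1, t^2 + t - 1, t^2 - t - 1.
None of them divide f (all give nonzero remainder).
No irreducible factor of degree ≤ 2 exists, so f is irreducible over GF(3).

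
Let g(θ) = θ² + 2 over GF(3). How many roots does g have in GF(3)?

Evaluate at each of the 3 elements of GF(3):
g(0) = 2; g(1) = 0 → root; g(2) = 0 → root.
Roots: {1, 2}.

2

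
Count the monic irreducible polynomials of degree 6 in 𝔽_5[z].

x^(5^6) − x is the product of all monic irreducibles of degree dividing 6; Möbius inversion gives N = (1/6) Σ μ(6/d)·5^d.
Divisors of 6: 1, 2, 3, 6; μ(6/d) for each: 1, -1, -1, 1.
Σ = 5^1 − 5^2 − 5^3 + 5^6 = 15480.
N = 15480/6 = 2580.

2580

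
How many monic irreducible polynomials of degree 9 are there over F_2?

56

Gauss's count: N_{2}(9) = (1/9) Σ_{d|9} μ(9/d)·2^d.
Divisors of 9: 1, 3, 9; μ(9/d) for each: 0, -1, 1.
Σ = − 2^3 + 2^9 = 504.
N = 504/9 = 56.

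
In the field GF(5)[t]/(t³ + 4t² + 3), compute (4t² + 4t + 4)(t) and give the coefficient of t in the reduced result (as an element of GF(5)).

Multiply in GF(5)[t]: (4t² + 4t + 4)·(t) = 4t³ + 4t² + 4t.
Reduce using t³ ≡ t² + 2 (mod t³ + 4t² + 3).
Reduced: 3t² + 4t + 3.

4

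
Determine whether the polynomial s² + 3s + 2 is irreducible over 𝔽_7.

No

Write h(s) = s² + 3s + 2.
Check for roots in 𝔽_7: h(0) = 2; h(1) = 6; h(2) = 5; h(3) = 6; h(4) = 2; h(5) = 0 → root; h(6) = 0 → root.
h(5) = 0, so (s − 5) divides h(s); h is reducible.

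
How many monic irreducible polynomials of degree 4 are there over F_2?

Gauss's count: N_{2}(4) = (1/4) Σ_{d|4} μ(4/d)·2^d.
Divisors of 4: 1, 2, 4; μ(4/d) for each: 0, -1, 1.
Σ = − 2^2 + 2^4 = 12.
N = 12/4 = 3.

3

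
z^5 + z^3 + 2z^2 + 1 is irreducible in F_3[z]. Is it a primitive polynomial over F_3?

Write f(z) = z^5 + z^3 + 2z^2 + 1.
|GF(3^5)^×| = 3^5 − 1 = 242. Prime factorization: 242 = 2·11^2.
f is primitive ⇔ z has order 242 in GF(3)[z]/(f), i.e. z^(242/q) ≠ 1 for each prime q | 242.
z^(121) mod f = 2.
z^(22) mod f = z^4 + 2z^2 + z + 2.
None equal 1, so z has full order 242; f is primitive.

Yes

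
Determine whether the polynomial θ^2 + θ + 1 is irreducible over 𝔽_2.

Yes

Write P(θ) = θ^2 + θ + 1.
Check for roots in 𝔽_2: P(0) = 1; P(1) = 1.
No roots. A degree-2 polynomial over a field with no linear factor is irreducible.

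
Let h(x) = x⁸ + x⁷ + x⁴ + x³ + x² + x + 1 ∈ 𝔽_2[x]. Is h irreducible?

Check for roots in 𝔽_2: h(0) = 1; h(1) = 1.
No roots, so no linear factors.
Monic irreducibles of degree 2 over GF(2): x² + x + 1.
None of them divide h (all give nonzero remainder).
Monic irreducibles of degree 3 over GF(2): x³ + x + 1, x³ + x² + 1.
None of them divide h (all give nonzero remainder).
Monic irreducibles of degree 4 over GF(2): x⁴ + x + 1, x⁴ + x³ + 1, x⁴ + x³ + x² + x + 1.
None of them divide h (all give nonzero remainder).
No irreducible factor of degree ≤ 4 exists, so h is irreducible over GF(2).

Yes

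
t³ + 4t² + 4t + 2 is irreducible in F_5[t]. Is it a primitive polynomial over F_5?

Write f(t) = t³ + 4t² + 4t + 2.
|GF(5^3)^×| = 5^3 − 1 = 124. Prime factorization: 124 = 2^2·31.
f is primitive ⇔ t has order 124 in GF(5)[t]/(f), i.e. t^(124/q) ≠ 1 for each prime q | 124.
t^(62) mod f = 4.
t^(4) mod f = 2t² + 4t + 3.
None equal 1, so t has full order 124; f is primitive.

Yes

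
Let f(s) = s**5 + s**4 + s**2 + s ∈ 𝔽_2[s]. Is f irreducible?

Check for roots in 𝔽_2: f(0) = 0 → root; f(1) = 0 → root.
f(0) = 0, so (s) divides f(s); f is reducible.

No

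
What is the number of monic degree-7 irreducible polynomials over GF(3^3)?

Gauss's count: N_{27}(7) = (1/7) Σ_{d|7} μ(7/d)·27^d.
Divisors of 7: 1, 7; μ(7/d) for each: -1, 1.
Σ = − 27^1 + 27^7 = 10460353176.
N = 10460353176/7 = 1494336168.

1494336168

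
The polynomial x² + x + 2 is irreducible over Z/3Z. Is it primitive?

Yes

Write f(x) = x² + x + 2.
|GF(3^2)^×| = 3^2 − 1 = 8. Prime factorization: 8 = 2^3.
f is primitive ⇔ x has order 8 in GF(3)[x]/(f), i.e. x^(8/q) ≠ 1 for each prime q | 8.
x^(4) mod f = 2.
None equal 1, so x has full order 8; f is primitive.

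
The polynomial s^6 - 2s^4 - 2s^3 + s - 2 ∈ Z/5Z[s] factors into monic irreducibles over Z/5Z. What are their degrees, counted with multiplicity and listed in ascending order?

6

Write g(s) = s^6 - 2s^4 - 2s^3 + s - 2.
Roots in Z/5Z: g(0) = 3; g(1) = 1; g(2) = 1; g(3) = 4; g(4) = 3.
Complete factorization: g(s) = (s^6 - 2s^4 - 2s^3 + s - 2).
Factor degrees with multiplicity: 6 = 6.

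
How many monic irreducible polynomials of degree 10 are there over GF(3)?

The number of monic irreducibles of degree 10 over GF(3) is (1/10)·Σ_{d∣10} μ(10/d) 3^d.
Divisors of 10: 1, 2, 5, 10; μ(10/d) for each: 1, -1, -1, 1.
Σ = 3^1 − 3^2 − 3^5 + 3^10 = 58800.
N = 58800/10 = 5880.

5880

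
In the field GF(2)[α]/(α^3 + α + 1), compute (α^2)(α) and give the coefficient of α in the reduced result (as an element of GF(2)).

1

Multiply in GF(2)[α]: (α^2)·(α) = α^3.
Reduce using α^3 ≡ α + 1 (mod α^3 + α + 1).
Reduced: α + 1.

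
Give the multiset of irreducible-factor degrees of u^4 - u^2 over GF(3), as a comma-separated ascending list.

1, 1, 1, 1

Write g(u) = u^4 - u^2.
Roots in GF(3): g(0) = 0 → root; g(1) = 0 → root; g(2) = 0 → root.
Linear factors from roots: (u), (u - 1), (u + 1).
Complete factorization: g(u) = (u + 1)·(u - 1)·(u)^2.
Factor degrees with multiplicity: 1 + 1 + 1 + 1 = 4.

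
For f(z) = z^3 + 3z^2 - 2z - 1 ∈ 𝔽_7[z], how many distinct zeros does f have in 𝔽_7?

1

Evaluate at each of the 7 elements of 𝔽_7:
f(0) = 6; f(1) = 1; f(2) = 1; f(3) = 5; f(4) = 5; f(5) = 0 → root; f(6) = 3.
Roots: {5}.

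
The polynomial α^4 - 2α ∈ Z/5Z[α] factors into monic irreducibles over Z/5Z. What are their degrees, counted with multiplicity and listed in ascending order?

1, 1, 2

Write f(α) = α^4 - 2α.
Roots in Z/5Z: f(0) = 0 → root; f(1) = 4; f(2) = 2; f(3) = 0 → root; f(4) = 3.
Linear factors from roots: (α), (α + 2).
Complete factorization: f(α) = (α)·(α + 2)·(α^2 - 2α - 1).
Factor degrees with multiplicity: 1 + 1 + 2 = 4.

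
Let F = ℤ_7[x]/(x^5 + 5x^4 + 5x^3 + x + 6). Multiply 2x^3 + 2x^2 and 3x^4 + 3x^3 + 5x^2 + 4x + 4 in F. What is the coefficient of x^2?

Multiply in ℤ_7[x]: (2x^3 + 2x^2)·(3x^4 + 3x^3 + 5x^2 + 4x + 4) = 6x^7 + 5x^6 + 2x^5 + 4x^4 + 2x^3 + x^2.
Reduce using x^5 ≡ 2x^4 + 2x^3 + 6x + 1 (mod x^5 + 5x^4 + 5x^3 + x + 6).
Reduced: x^4 + x^3 + 4x^2 + 4x + 6.

4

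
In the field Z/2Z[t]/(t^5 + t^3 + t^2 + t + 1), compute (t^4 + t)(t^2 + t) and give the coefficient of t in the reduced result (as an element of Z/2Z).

Multiply in Z/2Z[t]: (t^4 + t)·(t^2 + t) = t^6 + t^5 + t^3 + t^2.
Reduce using t^5 ≡ t^3 + t^2 + t + 1 (mod t^5 + t^3 + t^2 + t + 1).
Reduced: t^4 + t^3 + t^2 + 1.

0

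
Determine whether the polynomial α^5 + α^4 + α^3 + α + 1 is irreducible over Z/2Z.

Yes

Write f(α) = α^5 + α^4 + α^3 + α + 1.
Check for roots in Z/2Z: f(0) = 1; f(1) = 1.
No roots, so no linear factors.
Monic irreducibles of degree 2 over GF(2): α^2 + α + 1.
None of them divide f (all give nonzero remainder).
No irreducible factor of degree ≤ 2 exists, so f is irreducible over GF(2).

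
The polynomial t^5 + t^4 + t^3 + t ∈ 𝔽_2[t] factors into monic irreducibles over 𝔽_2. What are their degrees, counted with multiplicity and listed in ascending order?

1, 1, 3

Write g(t) = t^5 + t^4 + t^3 + t.
Roots in 𝔽_2: g(0) = 0 → root; g(1) = 0 → root.
Linear factors from roots: (t), (t + 1).
Complete factorization: g(t) = (t)·(t + 1)·(t^3 + t + 1).
Factor degrees with multiplicity: 1 + 1 + 3 = 5.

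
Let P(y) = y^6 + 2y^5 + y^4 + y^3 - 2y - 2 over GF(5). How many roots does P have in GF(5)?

1

Evaluate at each of the 5 elements of GF(5):
P(0) = 3; P(1) = 1; P(2) = 1; P(3) = 0 → root; P(4) = 4.
Roots: {3}.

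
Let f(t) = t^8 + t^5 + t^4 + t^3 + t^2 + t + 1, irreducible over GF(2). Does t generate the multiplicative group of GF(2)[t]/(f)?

No

|GF(2^8)^×| = 2^8 − 1 = 255. Prime factorization: 255 = 3·5·17.
f is primitive ⇔ t has order 255 in GF(2)[t]/(f), i.e. t^(255/q) ≠ 1 for each prime q | 255.
t^(85) mod f = 1
t^(51) mod f = t^7 + t^5 + t^3 + t^2 + t + 1.
t^(15) mod f = t^6 + t^3 + t + 1.
Since t^(85) = 1, the order of t divides 85 < 255; not primitive.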